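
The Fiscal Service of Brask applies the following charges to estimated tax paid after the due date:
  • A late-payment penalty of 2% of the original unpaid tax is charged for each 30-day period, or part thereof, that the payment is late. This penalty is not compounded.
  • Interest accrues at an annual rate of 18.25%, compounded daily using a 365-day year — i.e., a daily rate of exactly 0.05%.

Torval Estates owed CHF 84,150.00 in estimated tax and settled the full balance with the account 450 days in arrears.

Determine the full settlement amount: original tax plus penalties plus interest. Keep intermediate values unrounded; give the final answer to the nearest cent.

Penalty periods: ⌈450/30⌉ = 15; penalty = 15 × 2% × CHF 84,150.00 = CHF 25,245.00
Interest: CHF 84,150.00 × ((1 + 0.0005)^450 − 1) = CHF 84,150.00 × 0.25225230… = CHF 21,227.0309…
Total = CHF 84,150.00 + CHF 25,245.0000 + CHF 21,227.0309… = CHF 130,622.03

CHF 130,622.03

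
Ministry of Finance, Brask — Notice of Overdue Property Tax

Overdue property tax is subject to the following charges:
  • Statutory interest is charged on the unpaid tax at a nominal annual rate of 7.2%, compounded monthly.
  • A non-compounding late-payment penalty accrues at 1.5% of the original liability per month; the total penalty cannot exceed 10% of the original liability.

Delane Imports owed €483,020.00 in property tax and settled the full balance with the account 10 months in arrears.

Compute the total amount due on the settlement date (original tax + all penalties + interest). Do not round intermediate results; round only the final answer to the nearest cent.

€561,098.34

Penalty (uncapped): 10 × 1.5% × €483,020.00 = €72,453.00; cap = 10% × €483,020.00 = €48,302.00 → penalty = €48,302.00
Interest (7.2%/yr ÷ 12 = 0.6%/month): €483,020.00 × ((1 + 0.006)^10 − 1) = €29,776.3447…
Total = €483,020.00 + €48,302.0000 + €29,776.3447… = €561,098.34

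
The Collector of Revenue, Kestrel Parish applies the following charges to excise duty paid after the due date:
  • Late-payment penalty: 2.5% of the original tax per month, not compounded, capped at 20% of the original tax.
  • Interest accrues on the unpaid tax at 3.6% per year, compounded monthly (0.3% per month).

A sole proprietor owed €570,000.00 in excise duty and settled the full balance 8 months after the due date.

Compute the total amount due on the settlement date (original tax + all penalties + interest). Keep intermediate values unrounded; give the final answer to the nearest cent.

€697,824.51

Penalty (uncapped): 8 × 2.5% × €570,000.00 = €114,000.00; cap = 20% × €570,000.00 = €114,000.00 → penalty = €114,000.00
Interest: €570,000.00 × ((1 + 0.003)^8 − 1) = €570,000.00 × 0.0242535… = €13,824.5051…
Total = €570,000.00 + €114,000.0000 + €13,824.5051… = €697,824.51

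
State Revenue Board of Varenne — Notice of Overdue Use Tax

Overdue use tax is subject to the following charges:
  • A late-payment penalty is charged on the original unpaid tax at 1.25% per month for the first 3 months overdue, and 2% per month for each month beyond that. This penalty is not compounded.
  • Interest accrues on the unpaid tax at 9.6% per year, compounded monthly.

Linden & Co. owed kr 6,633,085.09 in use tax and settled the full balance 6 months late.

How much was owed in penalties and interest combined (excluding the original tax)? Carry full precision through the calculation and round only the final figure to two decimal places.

Penalty, months 1–3: 3 × 1.25% × kr 6,633,085.09 = kr 248,740.69…
Penalty, months 4–6: 3 × 2% × kr 6,633,085.09 = kr 397,985.11…
Interest (9.6%/yr ÷ 12 = 0.8%/month): kr 6,633,085.09 × ((1 + 0.008)^6 − 1) = kr 324,824.1776…
Penalties + interest = kr 646,725.7963… + kr 324,824.1776… = kr 971,549.97

kr 971,549.97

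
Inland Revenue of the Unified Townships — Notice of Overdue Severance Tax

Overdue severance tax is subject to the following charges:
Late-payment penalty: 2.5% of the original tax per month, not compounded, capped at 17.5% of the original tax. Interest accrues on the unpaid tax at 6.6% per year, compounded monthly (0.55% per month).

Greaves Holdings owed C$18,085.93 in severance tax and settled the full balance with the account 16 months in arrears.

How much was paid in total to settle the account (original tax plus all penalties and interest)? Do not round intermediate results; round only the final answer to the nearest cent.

Penalty (uncapped): 16 × 2.5% × C$18,085.93 = C$7,234.37…; cap = 17.5% × C$18,085.93 = C$3,165.04… → penalty = C$3,165.04…
Interest: C$18,085.93 × ((1 + 0.0055)^16 − 1) = C$18,085.93 × 0.0917249… = C$1,658.9294…
Total = C$18,085.93 + C$3,165.0378… + C$1,658.9294… = C$22,909.90

C$22,909.90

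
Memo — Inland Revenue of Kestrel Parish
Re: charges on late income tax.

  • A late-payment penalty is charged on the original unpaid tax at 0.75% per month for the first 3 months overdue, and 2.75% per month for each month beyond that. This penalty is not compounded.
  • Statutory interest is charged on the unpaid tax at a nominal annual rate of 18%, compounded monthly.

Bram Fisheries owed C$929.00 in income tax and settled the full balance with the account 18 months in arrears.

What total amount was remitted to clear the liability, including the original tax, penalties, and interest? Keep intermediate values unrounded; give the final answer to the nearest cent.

C$1,618.63

Penalty, months 1–3: 3 × 0.75% × C$929.00 = C$20.90…
Penalty, months 4–18: 15 × 2.75% × C$929.00 = C$383.21…
Interest (18%/yr ÷ 12 = 1.5%/month): C$929.00 × ((1 + 0.015)^18 − 1) = C$285.5195…
Total = C$929.00 + C$404.1150 + C$285.5195… = C$1,618.63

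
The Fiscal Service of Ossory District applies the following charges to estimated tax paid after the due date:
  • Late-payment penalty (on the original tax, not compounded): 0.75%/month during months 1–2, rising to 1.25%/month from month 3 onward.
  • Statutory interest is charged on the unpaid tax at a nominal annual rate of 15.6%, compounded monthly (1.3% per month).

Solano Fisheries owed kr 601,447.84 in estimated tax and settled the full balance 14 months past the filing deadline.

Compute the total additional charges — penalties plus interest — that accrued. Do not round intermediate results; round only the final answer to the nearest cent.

kr 218,450.70

Penalty, months 1–2: 2 × 0.75% × kr 601,447.84 = kr 9,021.72…
Penalty, months 3–14: 12 × 1.25% × kr 601,447.84 = kr 90,217.18…
Interest: kr 601,447.84 × ((1 + 0.013)^14 − 1) = kr 601,447.84 × 0.1982081… = kr 119,211.8069…
Penalties + interest = kr 99,238.8936 + kr 119,211.8069… = kr 218,450.70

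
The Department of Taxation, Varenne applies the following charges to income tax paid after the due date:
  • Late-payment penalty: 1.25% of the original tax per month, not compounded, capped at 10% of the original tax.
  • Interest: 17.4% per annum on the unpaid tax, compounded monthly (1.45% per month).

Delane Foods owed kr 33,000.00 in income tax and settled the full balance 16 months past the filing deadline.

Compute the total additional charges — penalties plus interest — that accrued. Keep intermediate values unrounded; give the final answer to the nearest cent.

Penalty (uncapped): 16 × 1.25% × kr 33,000.00 = kr 6,600.00; cap = 10% × kr 33,000.00 = kr 3,300.00 → penalty = kr 3,300.00
Interest: kr 33,000.00 × ((1 + 0.0145)^16 − 1) = kr 33,000.00 × 0.2590206… = kr 8,547.6784…
Penalties + interest = kr 3,300.0000 + kr 8,547.6784… = kr 11,847.68

kr 11,847.68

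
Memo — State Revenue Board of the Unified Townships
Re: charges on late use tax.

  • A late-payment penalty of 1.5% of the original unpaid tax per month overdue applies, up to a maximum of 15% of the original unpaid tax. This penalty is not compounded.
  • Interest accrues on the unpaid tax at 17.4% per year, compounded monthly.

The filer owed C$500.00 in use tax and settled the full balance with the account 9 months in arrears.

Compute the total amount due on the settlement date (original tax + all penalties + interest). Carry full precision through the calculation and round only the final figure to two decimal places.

Penalty: 9 × 1.5% × C$500.00 = C$67.50 (below the 15% cap of C$75.00)
Interest (17.4%/yr ÷ 12 = 1.45%/month): C$500.00 × ((1 + 0.0145)^9 − 1) = C$69.1654…
Total = C$500.00 + C$67.5000 + C$69.1654… = C$636.67

C$636.67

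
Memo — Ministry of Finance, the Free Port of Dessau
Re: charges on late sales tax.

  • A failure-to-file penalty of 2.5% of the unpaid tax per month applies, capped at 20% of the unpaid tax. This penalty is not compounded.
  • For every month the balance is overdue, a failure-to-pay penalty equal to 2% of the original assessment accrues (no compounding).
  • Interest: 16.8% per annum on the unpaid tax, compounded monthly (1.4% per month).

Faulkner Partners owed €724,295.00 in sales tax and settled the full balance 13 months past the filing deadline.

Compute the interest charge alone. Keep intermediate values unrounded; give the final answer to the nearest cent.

€143,483.53

Interest: €724,295.00 × ((1 + 0.014)^13 − 1) = €724,295.00 × 0.1981010… = €143,483.5324…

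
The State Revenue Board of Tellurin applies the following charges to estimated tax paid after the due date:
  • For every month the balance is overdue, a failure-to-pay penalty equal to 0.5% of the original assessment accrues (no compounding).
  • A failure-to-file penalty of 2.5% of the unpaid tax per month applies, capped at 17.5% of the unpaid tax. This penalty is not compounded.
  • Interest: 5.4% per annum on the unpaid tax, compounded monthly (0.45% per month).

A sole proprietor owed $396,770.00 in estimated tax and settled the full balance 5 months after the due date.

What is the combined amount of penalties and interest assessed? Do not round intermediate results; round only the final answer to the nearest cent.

$68,523.53

Failure-to-file: 5 × 2.5% × $396,770.00 = $49,596.25 (under the 17.5% cap)
Failure-to-pay penalty = 0.5% × $396,770.00 × 5 mo = $9,919.25
Interest: $396,770.00 × ((1 + 0.0045)^5 − 1) = $396,770.00 × 0.0227034… = $9,008.0333…
Penalties + interest = $59,515.5000 + $9,008.0333… = $68,523.53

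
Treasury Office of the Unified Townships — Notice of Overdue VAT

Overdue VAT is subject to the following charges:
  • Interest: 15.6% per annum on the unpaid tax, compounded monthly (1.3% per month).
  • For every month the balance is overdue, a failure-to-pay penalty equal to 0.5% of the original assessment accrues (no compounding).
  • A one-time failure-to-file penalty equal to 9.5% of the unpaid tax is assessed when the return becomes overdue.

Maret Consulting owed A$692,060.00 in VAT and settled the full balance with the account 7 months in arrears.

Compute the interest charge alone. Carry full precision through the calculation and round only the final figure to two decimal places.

Interest: A$692,060.00 × ((1 + 0.013)^7 − 1) = A$692,060.00 × 0.0946269… = A$65,487.4941…

A$65,487.49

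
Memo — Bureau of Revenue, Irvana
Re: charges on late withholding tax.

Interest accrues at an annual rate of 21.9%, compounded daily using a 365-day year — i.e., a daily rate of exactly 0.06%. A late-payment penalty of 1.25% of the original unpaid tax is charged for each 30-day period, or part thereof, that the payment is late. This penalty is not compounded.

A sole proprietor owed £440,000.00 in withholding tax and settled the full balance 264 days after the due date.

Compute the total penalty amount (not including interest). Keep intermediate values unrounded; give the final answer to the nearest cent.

Penalty periods: ⌈264/30⌉ = 9; penalty = 9 × 1.25% × £440,000.00 = £49,500.00

£49,500.00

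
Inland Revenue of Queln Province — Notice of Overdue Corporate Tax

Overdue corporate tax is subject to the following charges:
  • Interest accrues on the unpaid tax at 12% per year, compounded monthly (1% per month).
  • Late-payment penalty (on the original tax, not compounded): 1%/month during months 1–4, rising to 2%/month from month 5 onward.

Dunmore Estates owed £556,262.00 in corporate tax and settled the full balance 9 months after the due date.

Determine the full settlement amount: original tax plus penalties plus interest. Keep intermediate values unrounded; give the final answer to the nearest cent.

Penalty, months 1–4: 4 × 1% × £556,262.00 = £22,250.48
Penalty, months 5–9: 5 × 2% × £556,262.00 = £55,626.20
Interest: £556,262.00 × ((1 + 0.01)^9 − 1) = £556,262.00 × 0.0936853… = £52,113.5572…
Total = £556,262.00 + £77,876.6800 + £52,113.5572… = £686,252.24

£686,252.24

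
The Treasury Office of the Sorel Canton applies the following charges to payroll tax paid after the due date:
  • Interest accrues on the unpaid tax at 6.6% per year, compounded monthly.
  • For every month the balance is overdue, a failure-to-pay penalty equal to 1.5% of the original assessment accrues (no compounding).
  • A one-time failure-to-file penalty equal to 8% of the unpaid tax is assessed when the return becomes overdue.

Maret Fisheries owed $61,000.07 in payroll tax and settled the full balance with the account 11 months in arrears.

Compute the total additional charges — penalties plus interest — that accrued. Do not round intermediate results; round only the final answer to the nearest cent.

$18,738.70

Failure-to-file penalty: 8% × $61,000.07 = $4,880.01…
Failure-to-pay penalty: 11 × 1.5% × $61,000.07 = $10,065.01…
Interest (6.6%/yr ÷ 12 = 0.55%/month): $61,000.07 × ((1 + 0.0055)^11 − 1) = $3,793.6862…
Penalties + interest = $14,945.0172… + $3,793.6862… = $18,738.70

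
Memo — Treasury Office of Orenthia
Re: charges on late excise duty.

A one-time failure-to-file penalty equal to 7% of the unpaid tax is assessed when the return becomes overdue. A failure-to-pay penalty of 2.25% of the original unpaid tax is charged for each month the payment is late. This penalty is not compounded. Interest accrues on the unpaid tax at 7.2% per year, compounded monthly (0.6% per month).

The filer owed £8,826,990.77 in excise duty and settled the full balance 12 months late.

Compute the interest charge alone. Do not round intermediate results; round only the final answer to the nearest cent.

Interest: £8,826,990.77 × ((1 + 0.006)^12 − 1) = £8,826,990.77 × 0.0744242… = £656,941.4415…

£656,941.44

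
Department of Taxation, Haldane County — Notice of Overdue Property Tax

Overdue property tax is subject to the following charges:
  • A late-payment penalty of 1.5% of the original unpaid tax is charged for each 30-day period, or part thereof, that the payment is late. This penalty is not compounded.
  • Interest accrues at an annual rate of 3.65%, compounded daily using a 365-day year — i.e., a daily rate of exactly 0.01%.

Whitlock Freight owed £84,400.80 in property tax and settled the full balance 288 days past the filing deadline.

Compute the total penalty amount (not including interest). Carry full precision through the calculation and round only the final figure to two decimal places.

£12,660.12

Penalty periods: ⌈288/30⌉ = 10; penalty = 10 × 1.5% × £84,400.80 = £12,660.12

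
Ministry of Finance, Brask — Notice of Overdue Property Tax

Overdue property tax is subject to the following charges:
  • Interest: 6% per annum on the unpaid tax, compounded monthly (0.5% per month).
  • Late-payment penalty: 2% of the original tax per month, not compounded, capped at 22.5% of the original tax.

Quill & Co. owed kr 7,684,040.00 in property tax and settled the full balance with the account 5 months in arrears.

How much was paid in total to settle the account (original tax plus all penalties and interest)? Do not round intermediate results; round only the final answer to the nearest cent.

kr 8,646,475.64

Penalty: 5 × 2% × kr 7,684,040.00 = kr 768,404.00 (below the 22.5% cap of kr 1,728,909.00)
Interest: kr 7,684,040.00 × ((1 + 0.005)^5 − 1) = kr 7,684,040.00 × 0.0252513… = kr 194,031.6391…
Total = kr 7,684,040.00 + kr 768,404.0000 + kr 194,031.6391… = kr 8,646,475.64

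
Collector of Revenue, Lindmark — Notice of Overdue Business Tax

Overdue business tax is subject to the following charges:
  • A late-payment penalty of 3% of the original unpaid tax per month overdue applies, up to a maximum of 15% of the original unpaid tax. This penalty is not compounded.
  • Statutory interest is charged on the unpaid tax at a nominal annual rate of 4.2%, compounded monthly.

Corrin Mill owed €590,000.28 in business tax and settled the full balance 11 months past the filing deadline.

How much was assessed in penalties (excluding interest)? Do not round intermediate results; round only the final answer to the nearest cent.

€88,500.04

Penalty (uncapped): 11 × 3% × €590,000.28 = €194,700.09…; cap = 15% × €590,000.28 = €88,500.04… → penalty = €88,500.04…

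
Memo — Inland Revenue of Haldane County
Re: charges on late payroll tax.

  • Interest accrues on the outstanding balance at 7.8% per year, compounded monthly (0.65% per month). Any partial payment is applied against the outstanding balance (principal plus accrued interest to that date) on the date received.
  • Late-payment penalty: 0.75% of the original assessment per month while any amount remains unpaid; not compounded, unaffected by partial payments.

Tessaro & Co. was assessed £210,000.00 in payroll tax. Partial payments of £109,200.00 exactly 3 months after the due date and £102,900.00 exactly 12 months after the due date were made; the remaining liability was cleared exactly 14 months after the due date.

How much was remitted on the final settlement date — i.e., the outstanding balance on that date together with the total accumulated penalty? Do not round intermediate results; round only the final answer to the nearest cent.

£30,480.16

Balance at month 3: £210,000.0000 × (1 + 0.0065)^3 = £214,121.6752…
After £109,200.00 payment: £214,121.6752… − £109,200.00 = £104,921.6752…
Balance at month 12: £104,921.6752… × (1 + 0.0065)^9 = £111,221.6232…
After £102,900.00 payment: £111,221.6232… − £102,900.00 = £8,321.6232…
Balance at month 14: £8,321.6232… × (1 + 0.0065)^2 = £8,430.1559…
Penalty: 14 × 0.75% × £210,000.00 = £22,050.00
Final settlement = outstanding balance + penalty = £8,430.1559… + £22,050.00 = £30,480.16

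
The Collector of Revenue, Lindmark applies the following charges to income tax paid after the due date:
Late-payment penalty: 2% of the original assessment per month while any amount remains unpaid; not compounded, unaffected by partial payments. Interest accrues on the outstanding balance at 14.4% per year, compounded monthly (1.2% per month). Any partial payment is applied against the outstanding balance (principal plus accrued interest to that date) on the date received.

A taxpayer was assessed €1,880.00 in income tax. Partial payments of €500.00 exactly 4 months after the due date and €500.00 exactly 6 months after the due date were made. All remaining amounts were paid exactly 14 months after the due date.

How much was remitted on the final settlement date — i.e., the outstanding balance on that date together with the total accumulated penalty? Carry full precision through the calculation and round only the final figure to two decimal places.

€1,634.69

Balance at month 4: €1,880.0000 × (1 + 0.012)^4 = €1,971.8774…
After €500.00 payment: €1,971.8774… − €500.00 = €1,471.8774…
Balance at month 6: €1,471.8774… × (1 + 0.012)^2 = €1,507.4144…
After €500.00 payment: €1,507.4144… − €500.00 = €1,007.4144…
Balance at month 14: €1,007.4144… × (1 + 0.012)^8 = €1,108.2870…
Penalty: 14 × 2% × €1,880.00 = €526.40
Final settlement = outstanding balance + penalty = €1,108.2870… + €526.40 = €1,634.69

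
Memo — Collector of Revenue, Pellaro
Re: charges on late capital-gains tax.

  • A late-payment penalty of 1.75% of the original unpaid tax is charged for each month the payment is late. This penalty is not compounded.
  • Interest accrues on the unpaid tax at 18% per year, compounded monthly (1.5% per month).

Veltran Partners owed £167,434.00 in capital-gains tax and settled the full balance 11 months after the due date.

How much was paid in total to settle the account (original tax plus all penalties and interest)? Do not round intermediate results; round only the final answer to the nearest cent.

Late-payment penalty: 11 × 1.75% × £167,434.00 = £32,231.05…
Interest: £167,434.00 × ((1 + 0.015)^11 − 1) = £167,434.00 × 0.1779489… = £29,794.7024…
Total = £167,434.00 + £32,231.0450 + £29,794.7024… = £229,459.75

£229,459.75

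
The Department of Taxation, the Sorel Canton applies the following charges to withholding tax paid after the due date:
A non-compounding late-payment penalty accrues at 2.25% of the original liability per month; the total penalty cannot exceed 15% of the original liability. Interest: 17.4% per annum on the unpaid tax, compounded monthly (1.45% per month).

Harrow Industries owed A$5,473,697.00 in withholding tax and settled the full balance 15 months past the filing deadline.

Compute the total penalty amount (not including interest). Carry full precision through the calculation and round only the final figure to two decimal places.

Penalty (uncapped): 15 × 2.25% × A$5,473,697.00 = A$1,847,372.74…; cap = 15% × A$5,473,697.00 = A$821,054.55 → penalty = A$821,054.55

A$821,054.55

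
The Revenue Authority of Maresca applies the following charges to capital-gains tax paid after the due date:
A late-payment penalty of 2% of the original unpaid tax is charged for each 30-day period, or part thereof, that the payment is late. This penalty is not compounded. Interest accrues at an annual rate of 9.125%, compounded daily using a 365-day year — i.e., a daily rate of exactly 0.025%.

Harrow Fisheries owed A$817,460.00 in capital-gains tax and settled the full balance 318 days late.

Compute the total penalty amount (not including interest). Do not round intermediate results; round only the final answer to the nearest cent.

Penalty periods: ⌈318/30⌉ = 11; penalty = 11 × 2% × A$817,460.00 = A$179,841.20

A$179,841.20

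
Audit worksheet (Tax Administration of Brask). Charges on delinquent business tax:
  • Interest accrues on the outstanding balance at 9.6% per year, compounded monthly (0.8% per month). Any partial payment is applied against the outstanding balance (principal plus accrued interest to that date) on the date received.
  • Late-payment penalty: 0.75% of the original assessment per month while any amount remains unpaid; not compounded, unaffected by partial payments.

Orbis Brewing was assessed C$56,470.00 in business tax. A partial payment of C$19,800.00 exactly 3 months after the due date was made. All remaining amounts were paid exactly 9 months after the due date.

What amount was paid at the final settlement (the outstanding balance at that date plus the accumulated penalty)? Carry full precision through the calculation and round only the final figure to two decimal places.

C$43,710.52

Balance at month 3: C$56,470.0000 × (1 + 0.008)^3 = C$57,836.1512…
After C$19,800.00 payment: C$57,836.1512… − C$19,800.00 = C$38,036.1512…
Balance at month 9: C$38,036.1512… × (1 + 0.008)^6 = C$39,898.7929…
Penalty: 9 × 0.75% × C$56,470.00 = C$3,811.73…
Final settlement = outstanding balance + penalty = C$39,898.7929… + C$3,811.73… = C$43,710.52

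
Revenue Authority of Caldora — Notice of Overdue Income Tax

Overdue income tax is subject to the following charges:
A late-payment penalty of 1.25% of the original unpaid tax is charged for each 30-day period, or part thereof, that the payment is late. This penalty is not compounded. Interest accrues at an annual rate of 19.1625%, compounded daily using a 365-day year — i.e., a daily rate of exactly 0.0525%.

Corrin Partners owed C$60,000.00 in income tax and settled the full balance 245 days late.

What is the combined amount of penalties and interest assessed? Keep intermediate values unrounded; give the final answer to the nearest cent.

Penalty periods: ⌈245/30⌉ = 9; penalty = 9 × 1.25% × C$60,000.00 = C$6,750.00
Interest: C$60,000.00 × ((1 + 0.000525)^245 − 1) = C$60,000.00 × 0.13722519… = C$8,233.5111…
Penalties + interest = C$6,750.0000 + C$8,233.5111… = C$14,983.51

C$14,983.51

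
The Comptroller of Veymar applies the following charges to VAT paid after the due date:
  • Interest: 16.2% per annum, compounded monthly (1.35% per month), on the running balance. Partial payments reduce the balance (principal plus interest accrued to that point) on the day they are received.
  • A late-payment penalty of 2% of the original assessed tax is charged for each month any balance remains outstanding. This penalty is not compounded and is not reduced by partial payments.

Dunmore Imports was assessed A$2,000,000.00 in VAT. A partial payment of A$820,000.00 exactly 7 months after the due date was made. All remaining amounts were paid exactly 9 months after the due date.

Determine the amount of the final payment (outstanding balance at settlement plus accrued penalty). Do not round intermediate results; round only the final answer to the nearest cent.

Balance at month 7: A$2,000,000.0000 × (1 + 0.0135)^7 = A$2,196,829.0702…
After A$820,000.00 payment: A$2,196,829.0702… − A$820,000.00 = A$1,376,829.0702…
Balance at month 9: A$1,376,829.0702… × (1 + 0.0135)^2 = A$1,414,254.3822…
Penalty: 9 × 2% × A$2,000,000.00 = A$360,000.00
Final settlement = outstanding balance + penalty = A$1,414,254.3822… + A$360,000.00 = A$1,774,254.38

A$1,774,254.38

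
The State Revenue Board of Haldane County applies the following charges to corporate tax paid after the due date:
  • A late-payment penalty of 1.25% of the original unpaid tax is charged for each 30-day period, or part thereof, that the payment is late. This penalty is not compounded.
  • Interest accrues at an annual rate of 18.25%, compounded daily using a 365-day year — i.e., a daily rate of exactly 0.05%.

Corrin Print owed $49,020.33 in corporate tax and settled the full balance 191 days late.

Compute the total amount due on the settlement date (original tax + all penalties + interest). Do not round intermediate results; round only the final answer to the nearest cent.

$58,220.59

Penalty periods: ⌈191/30⌉ = 7; penalty = 7 × 1.25% × $49,020.33 = $4,289.28…
Interest: $49,020.33 × ((1 + 0.0005)^191 − 1) = $49,020.33 × 0.10018256… = $4,910.9823…
Total = $49,020.33 + $4,289.2789… + $4,910.9823… = $58,220.59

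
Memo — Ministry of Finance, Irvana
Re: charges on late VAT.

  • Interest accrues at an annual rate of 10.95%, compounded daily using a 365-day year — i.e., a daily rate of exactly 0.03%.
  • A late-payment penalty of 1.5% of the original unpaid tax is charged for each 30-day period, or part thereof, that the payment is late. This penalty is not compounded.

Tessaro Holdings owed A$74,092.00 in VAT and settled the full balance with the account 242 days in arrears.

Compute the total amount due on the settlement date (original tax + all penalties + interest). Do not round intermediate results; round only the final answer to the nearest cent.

Penalty periods: ⌈242/30⌉ = 9; penalty = 9 × 1.5% × A$74,092.00 = A$10,002.42
Interest: A$74,092.00 × ((1 + 0.0003)^242 − 1) = A$74,092.00 × 0.07528862… = A$5,578.2847…
Total = A$74,092.00 + A$10,002.4200 + A$5,578.2847… = A$89,672.70

A$89,672.70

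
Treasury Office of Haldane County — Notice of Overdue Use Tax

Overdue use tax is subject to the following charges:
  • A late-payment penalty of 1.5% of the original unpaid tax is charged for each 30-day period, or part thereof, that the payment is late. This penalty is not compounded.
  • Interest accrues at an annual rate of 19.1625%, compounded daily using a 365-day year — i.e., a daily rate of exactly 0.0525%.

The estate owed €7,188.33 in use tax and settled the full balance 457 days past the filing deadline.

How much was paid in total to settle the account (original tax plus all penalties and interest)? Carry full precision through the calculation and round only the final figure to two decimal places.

€10,862.10

Penalty periods: ⌈457/30⌉ = 16; penalty = 16 × 1.5% × €7,188.33 = €1,725.20…
Interest: €7,188.33 × ((1 + 0.000525)^457 − 1) = €7,188.33 × 0.27107378… = €1,948.5678…
Total = €7,188.33 + €1,725.1992 + €1,948.5678… = €10,862.10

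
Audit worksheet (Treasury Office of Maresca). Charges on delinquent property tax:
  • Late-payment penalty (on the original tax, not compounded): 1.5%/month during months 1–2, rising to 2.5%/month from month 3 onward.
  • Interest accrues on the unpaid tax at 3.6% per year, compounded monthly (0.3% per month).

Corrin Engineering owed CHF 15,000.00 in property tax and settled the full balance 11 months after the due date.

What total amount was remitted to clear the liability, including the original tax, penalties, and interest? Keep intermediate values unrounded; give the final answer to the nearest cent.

CHF 19,327.49

Penalty, months 1–2: 2 × 1.5% × CHF 15,000.00 = CHF 450.00
Penalty, months 3–11: 9 × 2.5% × CHF 15,000.00 = CHF 3,375.00
Interest: CHF 15,000.00 × ((1 + 0.003)^11 − 1) = CHF 15,000.00 × 0.0334995… = CHF 502.4922…
Total = CHF 15,000.00 + CHF 3,825.0000 + CHF 502.4922… = CHF 19,327.49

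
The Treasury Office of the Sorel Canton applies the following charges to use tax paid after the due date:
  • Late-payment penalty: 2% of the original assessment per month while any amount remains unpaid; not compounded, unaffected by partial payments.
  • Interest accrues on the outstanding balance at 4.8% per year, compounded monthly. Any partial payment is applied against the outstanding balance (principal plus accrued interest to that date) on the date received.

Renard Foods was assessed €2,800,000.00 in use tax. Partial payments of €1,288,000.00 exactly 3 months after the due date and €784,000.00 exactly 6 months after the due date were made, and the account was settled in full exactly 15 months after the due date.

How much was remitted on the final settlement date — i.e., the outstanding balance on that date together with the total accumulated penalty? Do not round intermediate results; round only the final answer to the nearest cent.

Monthly rate = 4.8% ÷ 12 = 0.4%
Balance at month 3: €2,800,000.0000 × (1 + 0.004)^3 = €2,833,734.5792
After €1,288,000.00 payment: €2,833,734.5792 − €1,288,000.00 = €1,545,734.5792
Balance at month 6: €1,545,734.5792 × (1 + 0.004)^3 = €1,564,357.6883…
After €784,000.00 payment: €1,564,357.6883… − €784,000.00 = €780,357.6883…
Balance at month 15: €780,357.6883… × (1 + 0.004)^9 = €808,904.2716…
Penalty: 15 × 2% × €2,800,000.00 = €840,000.00
Final settlement = outstanding balance + penalty = €808,904.2716… + €840,000.00 = €1,648,904.27

€1,648,904.27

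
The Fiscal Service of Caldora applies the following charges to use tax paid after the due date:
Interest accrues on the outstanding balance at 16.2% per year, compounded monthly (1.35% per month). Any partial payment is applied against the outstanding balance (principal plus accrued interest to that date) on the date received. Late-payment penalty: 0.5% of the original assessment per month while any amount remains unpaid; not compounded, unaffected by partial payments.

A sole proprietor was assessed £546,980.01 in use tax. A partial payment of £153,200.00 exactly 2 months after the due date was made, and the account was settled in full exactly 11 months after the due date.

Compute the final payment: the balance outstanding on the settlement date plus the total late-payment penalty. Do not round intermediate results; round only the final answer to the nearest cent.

Balance at month 2: £546,980.0100 × (1 + 0.0135)^2 = £561,848.1574…
After £153,200.00 payment: £561,848.1574… − £153,200.00 = £408,648.1574…
Balance at month 11: £408,648.1574… × (1 + 0.0135)^9 = £461,066.2385…
Penalty: 11 × 0.5% × £546,980.01 = £30,083.90…
Final settlement = outstanding balance + penalty = £461,066.2385… + £30,083.90… = £491,150.14

£491,150.14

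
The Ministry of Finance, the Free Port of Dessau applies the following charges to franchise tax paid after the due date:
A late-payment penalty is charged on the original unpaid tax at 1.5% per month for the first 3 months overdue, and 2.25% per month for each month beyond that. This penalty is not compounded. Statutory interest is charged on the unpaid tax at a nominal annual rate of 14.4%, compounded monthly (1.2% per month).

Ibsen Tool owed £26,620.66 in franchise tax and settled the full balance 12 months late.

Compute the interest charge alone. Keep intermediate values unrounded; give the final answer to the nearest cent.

Interest: £26,620.66 × ((1 + 0.012)^12 − 1) = £26,620.66 × 0.1538946… = £4,096.7765…

£4,096.78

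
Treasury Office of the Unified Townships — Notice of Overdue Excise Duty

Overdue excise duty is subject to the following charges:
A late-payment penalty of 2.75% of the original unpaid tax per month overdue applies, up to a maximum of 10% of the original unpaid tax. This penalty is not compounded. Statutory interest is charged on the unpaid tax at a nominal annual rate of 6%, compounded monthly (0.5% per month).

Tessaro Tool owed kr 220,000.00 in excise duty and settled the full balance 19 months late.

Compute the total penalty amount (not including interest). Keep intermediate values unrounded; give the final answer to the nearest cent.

Penalty (uncapped): 19 × 2.75% × kr 220,000.00 = kr 114,950.00; cap = 10% × kr 220,000.00 = kr 22,000.00 → penalty = kr 22,000.00

kr 22,000.00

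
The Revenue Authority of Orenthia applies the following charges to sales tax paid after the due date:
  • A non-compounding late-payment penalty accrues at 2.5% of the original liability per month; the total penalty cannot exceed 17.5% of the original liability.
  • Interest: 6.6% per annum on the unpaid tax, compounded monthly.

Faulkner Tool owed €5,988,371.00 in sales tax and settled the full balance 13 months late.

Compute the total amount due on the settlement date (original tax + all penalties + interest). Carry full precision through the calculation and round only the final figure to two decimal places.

Penalty (uncapped): 13 × 2.5% × €5,988,371.00 = €1,946,220.58…; cap = 17.5% × €5,988,371.00 = €1,047,964.93… → penalty = €1,047,964.93…
Interest (6.6%/yr ÷ 12 = 0.55%/month): €5,988,371.00 × ((1 + 0.0055)^13 − 1) = €442,586.9911…
Total = €5,988,371.00 + €1,047,964.9250 + €442,586.9911… = €7,478,922.92

€7,478,922.92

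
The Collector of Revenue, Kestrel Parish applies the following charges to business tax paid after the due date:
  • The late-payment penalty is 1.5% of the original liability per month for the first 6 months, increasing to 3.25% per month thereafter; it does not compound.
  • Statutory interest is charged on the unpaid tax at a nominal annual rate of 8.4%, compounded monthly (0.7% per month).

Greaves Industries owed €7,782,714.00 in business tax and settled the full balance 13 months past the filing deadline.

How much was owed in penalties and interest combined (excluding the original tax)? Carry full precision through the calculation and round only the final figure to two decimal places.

Penalty, months 1–6: 6 × 1.5% × €7,782,714.00 = €700,444.26
Penalty, months 7–13: 7 × 3.25% × €7,782,714.00 = €1,770,567.44…
Interest: €7,782,714.00 × ((1 + 0.007)^13 − 1) = €7,782,714.00 × 0.0949218… = €738,749.5062…
Penalties + interest = €2,471,011.6950 + €738,749.5062… = €3,209,761.20

€3,209,761.20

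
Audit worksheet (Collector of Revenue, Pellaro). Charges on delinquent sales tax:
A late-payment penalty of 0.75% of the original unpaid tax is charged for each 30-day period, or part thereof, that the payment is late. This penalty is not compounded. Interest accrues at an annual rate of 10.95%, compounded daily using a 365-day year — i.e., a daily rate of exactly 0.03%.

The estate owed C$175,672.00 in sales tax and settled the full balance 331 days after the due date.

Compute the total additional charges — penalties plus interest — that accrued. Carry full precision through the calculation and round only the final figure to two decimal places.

Penalty periods: ⌈331/30⌉ = 12; penalty = 12 × 0.75% × C$175,672.00 = C$15,810.48
Interest: C$175,672.00 × ((1 + 0.0003)^331 − 1) = C$175,672.00 × 0.10438112… = C$18,336.8406…
Penalties + interest = C$15,810.4800 + C$18,336.8406… = C$34,147.32

C$34,147.32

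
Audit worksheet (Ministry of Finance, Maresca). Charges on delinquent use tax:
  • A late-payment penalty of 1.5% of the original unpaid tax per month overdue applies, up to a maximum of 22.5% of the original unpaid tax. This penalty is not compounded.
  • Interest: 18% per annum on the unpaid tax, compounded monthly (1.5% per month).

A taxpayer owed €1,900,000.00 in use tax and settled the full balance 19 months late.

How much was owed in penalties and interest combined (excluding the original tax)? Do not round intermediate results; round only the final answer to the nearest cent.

Penalty (uncapped): 19 × 1.5% × €1,900,000.00 = €541,500.00; cap = 22.5% × €1,900,000.00 = €427,500.00 → penalty = €427,500.00
Interest: €1,900,000.00 × ((1 + 0.015)^19 − 1) = €1,900,000.00 × 0.3269507… = €621,206.4162…
Penalties + interest = €427,500.0000 + €621,206.4162… = €1,048,706.42

€1,048,706.42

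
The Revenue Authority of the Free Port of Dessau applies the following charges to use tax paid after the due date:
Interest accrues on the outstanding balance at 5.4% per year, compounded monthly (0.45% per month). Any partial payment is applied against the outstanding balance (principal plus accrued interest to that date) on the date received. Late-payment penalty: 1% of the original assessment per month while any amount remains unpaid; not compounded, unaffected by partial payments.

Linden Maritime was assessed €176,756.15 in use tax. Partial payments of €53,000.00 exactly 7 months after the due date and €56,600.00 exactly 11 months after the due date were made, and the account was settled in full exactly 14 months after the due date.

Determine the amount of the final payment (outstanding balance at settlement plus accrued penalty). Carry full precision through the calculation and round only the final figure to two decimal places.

€100,909.55

Balance at month 7: €176,756.1500 × (1 + 0.0045)^7 = €182,399.7006…
After €53,000.00 payment: €182,399.7006… − €53,000.00 = €129,399.7006…
Balance at month 11: €129,399.7006… × (1 + 0.0045)^4 = €131,744.6645…
After €56,600.00 payment: €131,744.6645… − €56,600.00 = €75,144.6645…
Balance at month 14: €75,144.6645… × (1 + 0.0045)^3 = €76,163.6893…
Penalty: 14 × 1% × €176,756.15 = €24,745.86…
Final settlement = outstanding balance + penalty = €76,163.6893… + €24,745.86… = €100,909.55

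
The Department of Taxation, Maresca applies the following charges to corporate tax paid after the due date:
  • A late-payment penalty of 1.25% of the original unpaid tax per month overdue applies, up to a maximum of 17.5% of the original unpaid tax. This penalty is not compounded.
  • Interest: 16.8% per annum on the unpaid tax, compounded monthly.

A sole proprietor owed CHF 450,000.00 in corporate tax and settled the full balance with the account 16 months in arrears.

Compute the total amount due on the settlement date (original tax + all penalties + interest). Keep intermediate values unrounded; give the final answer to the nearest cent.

CHF 640,858.04

Penalty (uncapped): 16 × 1.25% × CHF 450,000.00 = CHF 90,000.00; cap = 17.5% × CHF 450,000.00 = CHF 78,750.00 → penalty = CHF 78,750.00
Interest (16.8%/yr ÷ 12 = 1.4%/month): CHF 450,000.00 × ((1 + 0.014)^16 − 1) = CHF 112,108.0355…
Total = CHF 450,000.00 + CHF 78,750.0000 + CHF 112,108.0355… = CHF 640,858.04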